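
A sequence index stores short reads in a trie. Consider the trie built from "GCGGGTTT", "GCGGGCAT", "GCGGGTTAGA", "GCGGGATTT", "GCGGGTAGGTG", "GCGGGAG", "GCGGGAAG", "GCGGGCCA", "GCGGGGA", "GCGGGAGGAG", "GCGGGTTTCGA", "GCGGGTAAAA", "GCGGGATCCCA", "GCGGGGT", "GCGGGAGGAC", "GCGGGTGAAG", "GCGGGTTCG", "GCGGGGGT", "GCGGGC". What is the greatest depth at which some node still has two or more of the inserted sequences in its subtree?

The deepest shared node is where two words last agree before diverging.
e.g. "GCGGGAGGAC" and "GCGGGAGGAG" share the prefix "GCGGGAGGA" of length 9; no pair shares a longer one.
Longest shared-prefix length: 9

9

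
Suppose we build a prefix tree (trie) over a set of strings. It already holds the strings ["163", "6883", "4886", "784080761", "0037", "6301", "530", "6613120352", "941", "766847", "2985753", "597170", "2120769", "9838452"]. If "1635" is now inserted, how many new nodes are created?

The longest prefix of "1635" already in the trie is "163" (length 3).
Each of the 1 remaining characters creates one node.

1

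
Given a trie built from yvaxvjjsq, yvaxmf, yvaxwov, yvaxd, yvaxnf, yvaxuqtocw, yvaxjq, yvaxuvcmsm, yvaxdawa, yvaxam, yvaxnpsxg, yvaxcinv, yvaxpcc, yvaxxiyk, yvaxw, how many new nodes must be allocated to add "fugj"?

"fugj" shares no prefix with any stored word, so all 4 characters open new nodes.
4 − 0 = 4 new nodes.

4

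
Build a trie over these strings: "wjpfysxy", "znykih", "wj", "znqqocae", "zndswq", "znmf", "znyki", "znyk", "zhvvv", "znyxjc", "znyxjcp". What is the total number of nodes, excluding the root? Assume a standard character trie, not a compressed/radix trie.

Count nodes per top-level branch (shared prefixes stored once):
  'w'-branch (wj, wjpfysxy): 8 nodes
  'z'-branch (zhvvv, zndswq, znmf, znqqocae, znyk, znyki, znykih, znyxjc, znyxjcp): 26 nodes
Sum: 34

34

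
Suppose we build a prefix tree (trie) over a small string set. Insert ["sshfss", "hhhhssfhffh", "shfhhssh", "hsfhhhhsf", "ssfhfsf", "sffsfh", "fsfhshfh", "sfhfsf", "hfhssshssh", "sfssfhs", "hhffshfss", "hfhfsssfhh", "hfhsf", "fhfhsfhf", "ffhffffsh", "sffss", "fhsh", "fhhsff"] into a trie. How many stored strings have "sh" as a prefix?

1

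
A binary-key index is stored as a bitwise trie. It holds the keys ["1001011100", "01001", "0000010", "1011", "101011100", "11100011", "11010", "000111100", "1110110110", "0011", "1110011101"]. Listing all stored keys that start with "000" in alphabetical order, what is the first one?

Words with prefix "000", in lexicographic order: "0000010", "000111100"
Position 1: 0000010

0000010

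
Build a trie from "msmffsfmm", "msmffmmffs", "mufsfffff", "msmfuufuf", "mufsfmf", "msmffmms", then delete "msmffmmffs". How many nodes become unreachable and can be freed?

3

A node on "msmffmmffs"'s path can go only if nothing else ends at it or branches off below it.
The suffix "ffs" (3 nodes) is used only by "msmffmmffs"; the node for "msmffmm" still has the child "s", so pruning stops there.
Nodes removed: 3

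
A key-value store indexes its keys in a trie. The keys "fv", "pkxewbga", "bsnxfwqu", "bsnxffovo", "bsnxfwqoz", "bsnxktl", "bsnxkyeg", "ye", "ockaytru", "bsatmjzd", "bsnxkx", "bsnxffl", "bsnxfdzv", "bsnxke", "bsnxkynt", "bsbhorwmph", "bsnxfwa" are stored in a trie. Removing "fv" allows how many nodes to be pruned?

After clearing the end-marker at "fv", prune upward until reaching a node still needed by another word.
No other word shares any prefix with "fv", so all 2 of its nodes go.
Nodes removed: 2

2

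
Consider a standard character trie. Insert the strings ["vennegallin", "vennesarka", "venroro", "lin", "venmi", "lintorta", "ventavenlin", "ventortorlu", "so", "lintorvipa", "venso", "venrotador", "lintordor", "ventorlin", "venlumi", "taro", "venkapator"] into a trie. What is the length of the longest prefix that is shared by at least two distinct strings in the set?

6

The deepest shared node is where two words last agree before diverging.
"lintordor" and "lintorta" agree on "lintor" (6 characters) before diverging; nothing deeper is shared.
Longest shared-prefix length: 6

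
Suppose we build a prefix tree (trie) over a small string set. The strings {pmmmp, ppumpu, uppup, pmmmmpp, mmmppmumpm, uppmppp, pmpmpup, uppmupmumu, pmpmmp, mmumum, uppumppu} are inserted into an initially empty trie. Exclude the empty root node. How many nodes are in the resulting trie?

Count nodes per top-level branch (shared prefixes stored once):
  'm'-branch (mmmppmumpm, mmumum): 14 nodes
  'p'-branch (pmmmmpp, pmmmp, pmpmmp, pmpmpup, ppumpu): 20 nodes
  'u'-branch (uppmppp, uppmupmumu, uppumppu, uppup): 19 nodes
Sum: 53

53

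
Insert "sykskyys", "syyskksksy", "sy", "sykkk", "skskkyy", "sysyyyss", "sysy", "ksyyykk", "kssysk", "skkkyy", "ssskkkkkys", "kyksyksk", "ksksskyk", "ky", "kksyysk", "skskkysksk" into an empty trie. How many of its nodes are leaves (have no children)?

Leaves are exactly the stored words that no other stored word extends.
Those words: "kksyysk", "ksksskyk", "kssysk", "ksyyykk", "kyksyksk", "skkkyy", "skskkysksk", "skskkyy", "ssskkkkkys", "sykkk", "sykskyys", "sysyyyss", "syyskksksy"
Leaf count: 13

13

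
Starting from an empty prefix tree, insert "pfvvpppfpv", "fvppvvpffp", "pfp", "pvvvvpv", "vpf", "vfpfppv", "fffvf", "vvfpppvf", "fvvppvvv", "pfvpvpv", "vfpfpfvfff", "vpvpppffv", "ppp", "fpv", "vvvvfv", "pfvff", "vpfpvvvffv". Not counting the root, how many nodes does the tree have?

Trace insertions, counting only characters that open a new branch:
  "pfvvpppfpv" → 10 new (p, f, v, v, p, p, p, f, p, v)
  "fvppvvpffp" → 10 new (f, v, p, p, v, v, p, f, f, p)
  "pfp" → prefix "pf" already present; 1 new (p)
  "pvvvvpv" → prefix "p" already present; 6 new (v, v, v, v, p, v)
  "vpf" → 3 new (v, p, f)
  "vfpfppv" → prefix "v" already present; 6 new (f, p, f, p, p, v)
  "fffvf" → prefix "f" already present; 4 new (f, f, v, f)
  "vvfpppvf" → prefix "v" already present; 7 new (v, f, p, p, p, v, f)
  "fvvppvvv" → prefix "fv" already present; 6 new (v, p, p, v, v, v)
  "pfvpvpv" → prefix "pfv" already present; 4 new (p, v, p, v)
  "vfpfpfvfff" → prefix "vfpfp" already present; 5 new (f, v, f, f, f)
  "vpvpppffv" → prefix "vp" already present; 7 new (v, p, p, p, f, f, v)
  "ppp" → prefix "p" already present; 2 new (p, p)
  "fpv" → prefix "f" already present; 2 new (p, v)
  "vvvvfv" → prefix "vv" already present; 4 new (v, v, f, v)
  "pfvff" → prefix "pfv" already present; 2 new (f, f)
  "vpfpvvvffv" → prefix "vpf" already present; 7 new (p, v, v, v, f, f, v)
Total nodes = 10 + 10 + 1 + 6 + 3 + 6 + 4 + 7 + 6 + 4 + 5 + 7 + 2 + 2 + 4 + 2 + 7 = 86

86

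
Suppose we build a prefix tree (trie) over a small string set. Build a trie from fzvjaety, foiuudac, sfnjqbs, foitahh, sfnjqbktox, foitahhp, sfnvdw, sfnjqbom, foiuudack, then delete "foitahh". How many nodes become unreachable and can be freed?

0

A node on "foitahh"'s path can go only if nothing else ends at it or branches off below it.
Every node on "foitahh" is still needed (e.g. by "foitahhp"), so nothing is freed.
Nodes removed: 0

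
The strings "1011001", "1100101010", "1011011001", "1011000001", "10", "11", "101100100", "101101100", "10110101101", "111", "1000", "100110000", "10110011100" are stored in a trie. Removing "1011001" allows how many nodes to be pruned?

After clearing the end-marker at "1011001", prune upward until reaching a node still needed by another word.
Every node on "1011001" is still needed (e.g. by "101100100"), so nothing is freed.
Nodes removed: 0

0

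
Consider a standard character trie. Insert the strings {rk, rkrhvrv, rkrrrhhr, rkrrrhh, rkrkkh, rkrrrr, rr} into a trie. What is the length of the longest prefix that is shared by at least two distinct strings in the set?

7

Equivalently: take the maximum, over all pairs, of their longest common prefix length.
e.g. "rkrrrhh" and "rkrrrhhr" share the prefix "rkrrrhh" of length 7; no pair shares a longer one.
Longest shared-prefix length: 7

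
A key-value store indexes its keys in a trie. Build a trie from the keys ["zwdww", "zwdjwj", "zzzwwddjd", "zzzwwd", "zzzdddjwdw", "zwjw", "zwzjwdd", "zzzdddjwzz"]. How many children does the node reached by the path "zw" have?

3

The children of the "zw" node are the distinct next characters among strings starting with "zw".
Characters that immediately follow "zw" among the stored strings: {d, j, z}.
That node has 3 child edges.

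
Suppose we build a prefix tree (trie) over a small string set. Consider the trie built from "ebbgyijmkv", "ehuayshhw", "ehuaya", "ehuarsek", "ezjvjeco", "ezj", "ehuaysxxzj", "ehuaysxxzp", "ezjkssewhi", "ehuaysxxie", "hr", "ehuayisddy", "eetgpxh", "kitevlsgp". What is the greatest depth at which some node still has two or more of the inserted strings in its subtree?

9

Equivalently: take the maximum, over all pairs, of their longest common prefix length.
e.g. "ehuaysxxzj" and "ehuaysxxzp" share the prefix "ehuaysxxz" of length 9; no pair shares a longer one.
Longest shared-prefix length: 9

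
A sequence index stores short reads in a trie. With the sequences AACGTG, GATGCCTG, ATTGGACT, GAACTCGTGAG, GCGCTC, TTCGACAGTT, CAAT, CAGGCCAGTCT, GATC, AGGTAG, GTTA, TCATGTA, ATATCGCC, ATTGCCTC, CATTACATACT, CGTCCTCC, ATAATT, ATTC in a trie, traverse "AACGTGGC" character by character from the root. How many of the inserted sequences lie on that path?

Traverse "AACGTGGC" character by character; count nodes along the way that are marked as word ends.
Prefixes of the query that are stored words: "AACGTG"
Count: 1

1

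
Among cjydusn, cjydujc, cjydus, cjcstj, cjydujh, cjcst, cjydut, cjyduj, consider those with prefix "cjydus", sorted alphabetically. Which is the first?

cjydus

DFS of the "cjydus" subtree visits, in order: "cjydus", "cjydusn"
The 1st is cjydus.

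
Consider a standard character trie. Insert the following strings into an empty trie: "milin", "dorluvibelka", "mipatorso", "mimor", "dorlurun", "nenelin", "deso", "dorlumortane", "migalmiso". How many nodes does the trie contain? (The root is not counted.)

54

Insert word by word; a character creates a node only if that edge doesn't already exist:
  "milin" → 5 new (m, i, l, i, n)
  "dorluvibelka" → 12 new (d, o, r, l, u, v, i, b, e, l, k, a)
  "mipatorso" → prefix "mi" already present; 7 new (p, a, t, o, r, s, o)
  "mimor" → prefix "mi" already present; 3 new (m, o, r)
  "dorlurun" → prefix "dorlu" already present; 3 new (r, u, n)
  "nenelin" → 7 new (n, e, n, e, l, i, n)
  "deso" → prefix "d" already present; 3 new (e, s, o)
  "dorlumortane" → prefix "dorlu" already present; 7 new (m, o, r, t, a, n, e)
  "migalmiso" → prefix "mi" already present; 7 new (g, a, l, m, i, s, o)
Total nodes = 5 + 12 + 7 + 3 + 3 + 7 + 3 + 7 + 7 = 54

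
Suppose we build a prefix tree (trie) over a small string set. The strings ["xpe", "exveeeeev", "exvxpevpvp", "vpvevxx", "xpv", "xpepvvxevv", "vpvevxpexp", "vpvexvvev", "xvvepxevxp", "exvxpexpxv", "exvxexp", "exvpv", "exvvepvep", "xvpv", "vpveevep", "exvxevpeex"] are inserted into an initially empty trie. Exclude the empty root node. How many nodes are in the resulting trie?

78

Trace insertions, counting only characters that open a new branch:
  "xpe" → 3 new (x, p, e)
  "exveeeeev" → 9 new (e, x, v, e, e, e, e, e, v)
  "exvxpevpvp" → prefix "exv" already present; 7 new (x, p, e, v, p, v, p)
  "vpvevxx" → 7 new (v, p, v, e, v, x, x)
  "xpv" → prefix "xp" already present; 1 new (v)
  "xpepvvxevv" → prefix "xpe" already present; 7 new (p, v, v, x, e, v, v)
  "vpvevxpexp" → prefix "vpvevx" already present; 4 new (p, e, x, p)
  "vpvexvvev" → prefix "vpve" already present; 5 new (x, v, v, e, v)
  "xvvepxevxp" → prefix "x" already present; 9 new (v, v, e, p, x, e, v, x, p)
  "exvxpexpxv" → prefix "exvxpe" already present; 4 new (x, p, x, v)
  "exvxexp" → prefix "exvx" already present; 3 new (e, x, p)
  "exvpv" → prefix "exv" already present; 2 new (p, v)
  "exvvepvep" → prefix "exv" already present; 6 new (v, e, p, v, e, p)
  "xvpv" → prefix "xv" already present; 2 new (p, v)
  "vpveevep" → prefix "vpve" already present; 4 new (e, v, e, p)
  "exvxevpeex" → prefix "exvxe" already present; 5 new (v, p, e, e, x)
Total nodes = 3 + 9 + 7 + 7 + 1 + 7 + 4 + 5 + 9 + 4 + 3 + 2 + 6 + 2 + 4 + 5 = 78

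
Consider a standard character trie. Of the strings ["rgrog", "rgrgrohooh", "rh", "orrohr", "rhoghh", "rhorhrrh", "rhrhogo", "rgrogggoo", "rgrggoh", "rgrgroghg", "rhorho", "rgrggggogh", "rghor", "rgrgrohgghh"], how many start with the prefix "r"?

13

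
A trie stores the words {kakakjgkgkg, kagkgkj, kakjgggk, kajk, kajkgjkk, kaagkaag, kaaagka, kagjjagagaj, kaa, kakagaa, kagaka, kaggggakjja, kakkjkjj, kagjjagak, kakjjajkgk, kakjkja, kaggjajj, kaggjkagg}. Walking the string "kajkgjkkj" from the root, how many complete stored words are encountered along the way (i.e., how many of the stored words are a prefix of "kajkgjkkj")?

2

Check each prefix of "kajkgjkkj" against the stored set — each match is an end-marker on the path.
Prefixes of the query that are stored words: "kajk", "kajkgjkk"
Count: 2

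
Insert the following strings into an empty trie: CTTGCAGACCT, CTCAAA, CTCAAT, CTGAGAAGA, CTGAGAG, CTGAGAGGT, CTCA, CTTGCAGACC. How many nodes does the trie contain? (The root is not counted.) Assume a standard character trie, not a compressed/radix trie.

26

Trace insertions, counting only characters that open a new branch:
  "CTTGCAGACCT" → 11 new (C, T, T, G, C, A, G, A, C, C, T)
  "CTCAAA" → prefix "CT" already present; 4 new (C, A, A, A)
  "CTCAAT" → prefix "CTCAA" already present; 1 new (T)
  "CTGAGAAGA" → prefix "CT" already present; 7 new (G, A, G, A, A, G, A)
  "CTGAGAG" → prefix "CTGAGA" already present; 1 new (G)
  "CTGAGAGGT" → prefix "CTGAGAG" already present; 2 new (G, T)
  "CTCA" → prefix "CTCA" already present; 0 new (none)
  "CTTGCAGACC" → prefix "CTTGCAGACC" already present; 0 new (none)
Total nodes = 11 + 4 + 1 + 7 + 1 + 2 + 0 + 0 = 26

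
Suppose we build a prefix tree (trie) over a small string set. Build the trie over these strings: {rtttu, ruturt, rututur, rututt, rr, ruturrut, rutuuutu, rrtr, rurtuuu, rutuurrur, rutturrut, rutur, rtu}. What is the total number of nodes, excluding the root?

40

Count nodes per top-level branch (shared prefixes stored once):
  'r'-branch (rr, rrtr, rtttu, rtu, rurtuuu, rutturrut, rutur, ruturrut, ruturt, rututt, rututur, rutuurrur, rutuuutu): 40 nodes
Sum: 40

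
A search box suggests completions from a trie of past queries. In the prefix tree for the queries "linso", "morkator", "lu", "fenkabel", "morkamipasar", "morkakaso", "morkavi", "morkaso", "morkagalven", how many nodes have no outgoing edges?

Leaves are exactly the stored words that no other stored word extends.
Those words: "fenkabel", "linso", "lu", "morkagalven", "morkakaso", "morkamipasar", "morkaso", "morkator", "morkavi"
Leaf count: 9

9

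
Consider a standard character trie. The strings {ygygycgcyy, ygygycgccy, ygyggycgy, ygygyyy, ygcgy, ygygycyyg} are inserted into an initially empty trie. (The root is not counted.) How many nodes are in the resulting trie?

25

Count nodes per top-level branch (shared prefixes stored once):
  'y'-branch (ygcgy, ygyggycgy, ygygycgccy, ygygycgcyy, ygygycyyg, ygygyyy): 25 nodes
Sum: 25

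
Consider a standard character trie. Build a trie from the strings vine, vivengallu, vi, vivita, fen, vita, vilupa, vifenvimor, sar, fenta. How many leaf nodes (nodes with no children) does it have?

8

A leaf is a node with no children — equivalently, the end of a word that is not a proper prefix of any other stored word.
Those words: "fenta", "sar", "vifenvimor", "vilupa", "vine", "vita", "vivengallu", "vivita"
Leaf count: 8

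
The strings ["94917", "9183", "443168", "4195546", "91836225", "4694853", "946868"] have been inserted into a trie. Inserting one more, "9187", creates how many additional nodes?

1

The longest prefix of "9187" already in the trie is "918" (length 3).
So 4 − 3 = 1 new nodes.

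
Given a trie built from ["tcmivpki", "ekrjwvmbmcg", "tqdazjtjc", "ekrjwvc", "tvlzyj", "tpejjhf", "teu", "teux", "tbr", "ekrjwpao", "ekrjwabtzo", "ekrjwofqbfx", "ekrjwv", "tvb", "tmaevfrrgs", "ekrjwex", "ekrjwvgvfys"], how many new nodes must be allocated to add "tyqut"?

4

The longest prefix of "tyqut" already in the trie is "t" (length 1).
Each of the 4 remaining characters creates one node.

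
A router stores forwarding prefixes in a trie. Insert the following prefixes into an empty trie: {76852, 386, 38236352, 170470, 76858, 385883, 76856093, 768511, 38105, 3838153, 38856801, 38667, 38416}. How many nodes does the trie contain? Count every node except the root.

50

Count nodes per top-level branch (shared prefixes stored once):
  '1'-branch (170470): 6 nodes
  '3'-branch (38105, 38236352, 3838153, 38416, 385883, 386, 38667, 38856801): 32 nodes
  '7'-branch (768511, 76852, 76856093, 76858): 12 nodes
Sum: 50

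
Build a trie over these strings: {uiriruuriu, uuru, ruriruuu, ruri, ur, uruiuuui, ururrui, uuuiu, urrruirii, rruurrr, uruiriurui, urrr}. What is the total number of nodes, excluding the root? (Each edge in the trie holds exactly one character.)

For each word, the new-node count is its length minus the longest prefix already in the trie:
  "uiriruuriu" → 10 new (u, i, r, i, r, u, u, r, i, u)
  "uuru" → prefix "u" already present; 3 new (u, r, u)
  "ruriruuu" → 8 new (r, u, r, i, r, u, u, u)
  "ruri" → prefix "ruri" already present; 0 new (none)
  "ur" → prefix "u" already present; 1 new (r)
  "uruiuuui" → prefix "ur" already present; 6 new (u, i, u, u, u, i)
  "ururrui" → prefix "uru" already present; 4 new (r, r, u, i)
  "uuuiu" → prefix "uu" already present; 3 new (u, i, u)
  "urrruirii" → prefix "ur" already present; 7 new (r, r, u, i, r, i, i)
  "rruurrr" → prefix "r" already present; 6 new (r, u, u, r, r, r)
  "uruiriurui" → prefix "urui" already present; 6 new (r, i, u, r, u, i)
  "urrr" → prefix "urrr" already present; 0 new (none)
Total nodes = 10 + 3 + 8 + 0 + 1 + 6 + 4 + 3 + 7 + 6 + 6 + 0 = 54

54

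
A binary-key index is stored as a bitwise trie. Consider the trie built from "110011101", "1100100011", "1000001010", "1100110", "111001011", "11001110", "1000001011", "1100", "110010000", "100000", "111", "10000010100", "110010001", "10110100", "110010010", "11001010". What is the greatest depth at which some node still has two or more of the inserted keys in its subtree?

Look for the deepest trie node that still has at least two words in its subtree.
e.g. "1000001010" and "10000010100" share the prefix "1000001010" of length 10; no pair shares a longer one.
Longest shared-prefix length: 10

10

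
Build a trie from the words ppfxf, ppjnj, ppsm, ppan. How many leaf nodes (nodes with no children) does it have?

4

Leaves are exactly the stored words that no other stored word extends.
Those words: "ppan", "ppfxf", "ppjnj", "ppsm"
Leaf count: 4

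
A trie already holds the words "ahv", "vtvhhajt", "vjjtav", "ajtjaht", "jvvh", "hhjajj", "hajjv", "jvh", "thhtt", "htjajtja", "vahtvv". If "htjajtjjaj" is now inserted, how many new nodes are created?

Walking "htjajtjjaj" from the root, the first 7 characters ("htjajtj") follow existing edges; "j" is the first miss.
So 10 − 7 = 3 new nodes.

3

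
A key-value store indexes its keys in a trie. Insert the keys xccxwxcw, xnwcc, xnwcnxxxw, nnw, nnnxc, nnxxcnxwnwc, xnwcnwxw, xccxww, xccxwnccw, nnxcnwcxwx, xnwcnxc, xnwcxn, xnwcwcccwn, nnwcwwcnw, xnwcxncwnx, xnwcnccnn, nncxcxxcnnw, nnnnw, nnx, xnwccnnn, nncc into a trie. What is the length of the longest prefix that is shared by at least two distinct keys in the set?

The deepest shared node is where two words last agree before diverging.
"xnwcnxc" and "xnwcnxxxw" agree on "xnwcnx" (6 characters) before diverging; nothing deeper is shared.
Longest shared-prefix length: 6

6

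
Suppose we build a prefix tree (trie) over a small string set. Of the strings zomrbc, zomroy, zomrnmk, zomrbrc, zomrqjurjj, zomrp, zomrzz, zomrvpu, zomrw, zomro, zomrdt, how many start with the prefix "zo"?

11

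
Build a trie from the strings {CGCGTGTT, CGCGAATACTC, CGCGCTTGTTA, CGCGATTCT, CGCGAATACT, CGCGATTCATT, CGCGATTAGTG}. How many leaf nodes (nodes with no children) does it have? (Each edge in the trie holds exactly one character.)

A leaf is a node with no children — equivalently, the end of a word that is not a proper prefix of any other stored word.
Those words: "CGCGAATACTC", "CGCGATTAGTG", "CGCGATTCATT", "CGCGATTCT", "CGCGCTTGTTA", "CGCGTGTT"
Leaf count: 6

6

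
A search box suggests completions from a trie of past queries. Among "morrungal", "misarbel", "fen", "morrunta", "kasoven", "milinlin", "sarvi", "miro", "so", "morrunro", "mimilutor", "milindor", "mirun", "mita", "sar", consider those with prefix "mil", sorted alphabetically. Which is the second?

Words with prefix "mil", in lexicographic order: "milindor", "milinlin"
Position 2: milinlin

milinlin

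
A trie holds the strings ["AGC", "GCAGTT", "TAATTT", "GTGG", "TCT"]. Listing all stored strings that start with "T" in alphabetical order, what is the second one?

DFS of the "T" subtree visits, in order: "TAATTT", "TCT"
Position 2: TCT

TCT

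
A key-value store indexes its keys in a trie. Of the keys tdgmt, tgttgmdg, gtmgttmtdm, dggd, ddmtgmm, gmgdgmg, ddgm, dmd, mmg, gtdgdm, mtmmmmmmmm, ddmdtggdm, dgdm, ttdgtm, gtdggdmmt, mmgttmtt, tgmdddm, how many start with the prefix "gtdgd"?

1

Walk to "gtdgd"; the words in its subtree are exactly those with that prefix.
Matches: "gtdgdm"
Count: 1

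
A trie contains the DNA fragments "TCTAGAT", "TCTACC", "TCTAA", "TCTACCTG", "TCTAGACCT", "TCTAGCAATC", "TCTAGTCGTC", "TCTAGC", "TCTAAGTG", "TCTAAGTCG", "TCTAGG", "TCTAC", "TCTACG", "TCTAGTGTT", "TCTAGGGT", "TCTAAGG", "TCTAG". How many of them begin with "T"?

Walk to "T"; the words in its subtree are exactly those with that prefix.
Matches: "TCTAA", "TCTAAGG", "TCTAAGTCG", "TCTAAGTG", "TCTAC", "TCTACC", "TCTACCTG", "TCTACG", "TCTAG", "TCTAGACCT", "TCTAGAT", "TCTAGC", "TCTAGCAATC", "TCTAGG", "TCTAGGGT", "TCTAGTCGTC", "TCTAGTGTT"
Count: 17

17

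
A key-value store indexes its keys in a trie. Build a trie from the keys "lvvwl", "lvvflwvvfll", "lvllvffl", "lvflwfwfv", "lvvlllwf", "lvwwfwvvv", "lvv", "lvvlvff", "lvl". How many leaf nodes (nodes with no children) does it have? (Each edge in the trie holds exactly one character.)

A leaf is a node with no children — equivalently, the end of a word that is not a proper prefix of any other stored word.
Those words: "lvflwfwfv", "lvllvffl", "lvvflwvvfll", "lvvlllwf", "lvvlvff", "lvvwl", "lvwwfwvvv"
Leaf count: 7

7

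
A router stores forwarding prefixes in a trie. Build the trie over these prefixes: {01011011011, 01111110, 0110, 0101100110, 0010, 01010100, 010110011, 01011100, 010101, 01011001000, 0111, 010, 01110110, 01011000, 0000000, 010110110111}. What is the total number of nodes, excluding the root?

46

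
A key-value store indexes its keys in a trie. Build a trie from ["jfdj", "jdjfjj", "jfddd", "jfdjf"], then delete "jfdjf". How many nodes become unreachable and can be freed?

Walk "jfdjf" from the leaf back toward the root, removing each node that no remaining word uses.
The suffix "f" (1 node) is used only by "jfdjf"; "jfdj" is itself a stored word, so pruning stops there.
Nodes removed: 1

1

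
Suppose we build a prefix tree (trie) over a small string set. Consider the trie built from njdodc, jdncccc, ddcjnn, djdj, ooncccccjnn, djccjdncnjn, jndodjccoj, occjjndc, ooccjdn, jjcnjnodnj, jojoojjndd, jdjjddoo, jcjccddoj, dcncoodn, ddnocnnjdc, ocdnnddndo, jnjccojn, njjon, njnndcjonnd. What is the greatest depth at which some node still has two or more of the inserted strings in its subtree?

The deepest shared node is where two words last agree before diverging.
"ddcjnn" and "ddnocnnjdc" agree on "dd" (2 characters) before diverging; nothing deeper is shared.
Longest shared-prefix length: 2

2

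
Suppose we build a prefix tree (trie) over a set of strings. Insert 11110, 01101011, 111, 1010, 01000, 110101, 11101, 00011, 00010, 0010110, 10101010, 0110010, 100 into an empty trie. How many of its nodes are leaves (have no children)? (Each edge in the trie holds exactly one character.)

A leaf is a node with no children — equivalently, the end of a word that is not a proper prefix of any other stored word.
Those words: "00010", "00011", "0010110", "01000", "0110010", "01101011", "100", "10101010", "110101", "11101", "11110"
Leaf count: 11

11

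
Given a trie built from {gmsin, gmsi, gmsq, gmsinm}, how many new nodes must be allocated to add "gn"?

The longest prefix of "gn" already in the trie is "g" (length 1).
New nodes needed: |"gn"| − 1 = 2 − 1 = 1.

1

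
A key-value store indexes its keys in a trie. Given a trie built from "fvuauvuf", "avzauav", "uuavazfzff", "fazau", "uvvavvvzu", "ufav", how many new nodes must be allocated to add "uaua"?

3

The longest prefix of "uaua" already in the trie is "u" (length 1).
New nodes needed: |"uaua"| − 1 = 4 − 1 = 3.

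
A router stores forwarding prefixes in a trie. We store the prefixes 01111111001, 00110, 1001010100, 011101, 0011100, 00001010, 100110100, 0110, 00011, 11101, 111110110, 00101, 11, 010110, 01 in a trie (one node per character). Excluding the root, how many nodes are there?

60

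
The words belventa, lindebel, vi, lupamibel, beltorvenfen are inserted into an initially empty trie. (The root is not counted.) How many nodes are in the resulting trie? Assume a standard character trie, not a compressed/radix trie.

Insert word by word; a character creates a node only if that edge doesn't already exist:
  "belventa" → 8 new (b, e, l, v, e, n, t, a)
  "lindebel" → 8 new (l, i, n, d, e, b, e, l)
  "vi" → 2 new (v, i)
  "lupamibel" → prefix "l" already present; 8 new (u, p, a, m, i, b, e, l)
  "beltorvenfen" → prefix "bel" already present; 9 new (t, o, r, v, e, n, f, e, n)
Total nodes = 8 + 8 + 2 + 8 + 9 = 35

35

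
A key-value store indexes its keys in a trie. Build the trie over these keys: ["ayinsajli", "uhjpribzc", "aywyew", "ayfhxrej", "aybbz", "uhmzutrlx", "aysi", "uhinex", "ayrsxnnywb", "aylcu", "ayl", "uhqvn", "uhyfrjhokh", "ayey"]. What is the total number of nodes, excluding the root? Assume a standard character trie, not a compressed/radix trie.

68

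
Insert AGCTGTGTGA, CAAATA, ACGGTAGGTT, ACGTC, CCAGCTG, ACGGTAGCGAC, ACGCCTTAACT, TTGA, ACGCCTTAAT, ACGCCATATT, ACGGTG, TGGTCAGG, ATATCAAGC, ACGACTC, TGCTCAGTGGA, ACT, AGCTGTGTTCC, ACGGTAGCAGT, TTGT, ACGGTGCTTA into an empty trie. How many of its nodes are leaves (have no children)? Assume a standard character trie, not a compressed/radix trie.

19

Leaves are exactly the stored words that no other stored word extends.
Those words: "ACGACTC", "ACGCCATATT", "ACGCCTTAACT", "ACGCCTTAAT", "ACGGTAGCAGT", "ACGGTAGCGAC", "ACGGTAGGTT", "ACGGTGCTTA", "ACGTC", "ACT", "AGCTGTGTGA", "AGCTGTGTTCC", "ATATCAAGC", "CAAATA", "CCAGCTG", "TGCTCAGTGGA", "TGGTCAGG", "TTGA", "TTGT"
Leaf count: 19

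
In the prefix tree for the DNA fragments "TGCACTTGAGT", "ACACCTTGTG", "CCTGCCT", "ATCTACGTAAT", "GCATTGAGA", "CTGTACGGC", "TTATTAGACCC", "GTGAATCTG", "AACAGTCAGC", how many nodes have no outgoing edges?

Leaves are exactly the stored words that no other stored word extends.
Those words: "AACAGTCAGC", "ACACCTTGTG", "ATCTACGTAAT", "CCTGCCT", "CTGTACGGC", "GCATTGAGA", "GTGAATCTG", "TGCACTTGAGT", "TTATTAGACCC"
Leaf count: 9

9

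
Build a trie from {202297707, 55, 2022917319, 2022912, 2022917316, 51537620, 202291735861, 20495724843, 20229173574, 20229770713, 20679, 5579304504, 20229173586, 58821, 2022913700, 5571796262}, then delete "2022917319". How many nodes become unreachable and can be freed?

1

A node on "2022917319"'s path can go only if nothing else ends at it or branches off below it.
The suffix "9" (1 node) is used only by "2022917319"; the node for "202291731" still has the child "6", so pruning stops there.
Nodes removed: 1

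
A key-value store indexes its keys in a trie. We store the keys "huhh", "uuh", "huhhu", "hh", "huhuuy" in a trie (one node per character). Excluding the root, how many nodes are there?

12

Trie structure (* marks end of a word):
(root)
├─ h
│  ├─ h *
│  └─ u
│     └─ h
│        ├─ h *
│        │  └─ u *
│        └─ u
│           └─ u
│              └─ y *
└─ u
   └─ u
      └─ h *
Counting every labelled node above: 12.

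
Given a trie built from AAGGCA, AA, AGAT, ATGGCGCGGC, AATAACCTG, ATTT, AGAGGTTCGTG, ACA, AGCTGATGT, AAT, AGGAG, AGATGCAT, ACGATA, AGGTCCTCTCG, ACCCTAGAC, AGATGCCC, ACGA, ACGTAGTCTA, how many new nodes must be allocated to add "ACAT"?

1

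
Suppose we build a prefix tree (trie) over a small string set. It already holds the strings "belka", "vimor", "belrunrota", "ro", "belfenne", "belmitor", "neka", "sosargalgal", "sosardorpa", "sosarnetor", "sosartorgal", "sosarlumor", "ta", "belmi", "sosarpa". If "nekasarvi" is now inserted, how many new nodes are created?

Walking "nekasarvi" from the root, the first 4 characters ("neka") follow existing edges; "s" is the first miss.
Each of the 5 remaining characters creates one node.

5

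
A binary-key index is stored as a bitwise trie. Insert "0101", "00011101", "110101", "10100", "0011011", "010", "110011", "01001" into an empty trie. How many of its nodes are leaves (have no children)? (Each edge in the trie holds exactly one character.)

7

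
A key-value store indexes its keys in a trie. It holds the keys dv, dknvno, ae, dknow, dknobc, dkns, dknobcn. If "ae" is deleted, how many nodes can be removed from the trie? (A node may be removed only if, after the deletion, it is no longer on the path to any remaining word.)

2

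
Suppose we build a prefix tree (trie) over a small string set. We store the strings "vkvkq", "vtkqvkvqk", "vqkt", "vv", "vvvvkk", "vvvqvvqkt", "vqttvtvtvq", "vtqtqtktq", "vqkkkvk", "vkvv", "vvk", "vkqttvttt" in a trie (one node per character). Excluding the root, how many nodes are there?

For each word, the new-node count is its length minus the longest prefix already in the trie:
  "vkvkq" → 5 new (v, k, v, k, q)
  "vtkqvkvqk" → prefix "v" already present; 8 new (t, k, q, v, k, v, q, k)
  "vqkt" → prefix "v" already present; 3 new (q, k, t)
  "vv" → prefix "v" already present; 1 new (v)
  "vvvvkk" → prefix "vv" already present; 4 new (v, v, k, k)
  "vvvqvvqkt" → prefix "vvv" already present; 6 new (q, v, v, q, k, t)
  "vqttvtvtvq" → prefix "vq" already present; 8 new (t, t, v, t, v, t, v, q)
  "vtqtqtktq" → prefix "vt" already present; 7 new (q, t, q, t, k, t, q)
  "vqkkkvk" → prefix "vqk" already present; 4 new (k, k, v, k)
  "vkvv" → prefix "vkv" already present; 1 new (v)
  "vvk" → prefix "vv" already present; 1 new (k)
  "vkqttvttt" → prefix "vk" already present; 7 new (q, t, t, v, t, t, t)
Total nodes = 5 + 8 + 3 + 1 + 4 + 6 + 8 + 7 + 4 + 1 + 1 + 7 = 55

55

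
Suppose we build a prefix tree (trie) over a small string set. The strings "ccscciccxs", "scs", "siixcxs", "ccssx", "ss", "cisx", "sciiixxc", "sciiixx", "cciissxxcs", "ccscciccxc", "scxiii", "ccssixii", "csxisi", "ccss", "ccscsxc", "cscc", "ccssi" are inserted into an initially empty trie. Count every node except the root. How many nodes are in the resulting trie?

Insert word by word; a character creates a node only if that edge doesn't already exist:
  "ccscciccxs" → 10 new (c, c, s, c, c, i, c, c, x, s)
  "scs" → 3 new (s, c, s)
  "siixcxs" → prefix "s" already present; 6 new (i, i, x, c, x, s)
  "ccssx" → prefix "ccs" already present; 2 new (s, x)
  "ss" → prefix "s" already present; 1 new (s)
  "cisx" → prefix "c" already present; 3 new (i, s, x)
  "sciiixxc" → prefix "sc" already present; 6 new (i, i, i, x, x, c)
  "sciiixx" → prefix "sciiixx" already present; 0 new (none)
  "cciissxxcs" → prefix "cc" already present; 8 new (i, i, s, s, x, x, c, s)
  "ccscciccxc" → prefix "ccscciccx" already present; 1 new (c)
  "scxiii" → prefix "sc" already present; 4 new (x, i, i, i)
  "ccssixii" → prefix "ccss" already present; 4 new (i, x, i, i)
  "csxisi" → prefix "c" already present; 5 new (s, x, i, s, i)
  "ccss" → prefix "ccss" already present; 0 new (none)
  "ccscsxc" → prefix "ccsc" already present; 3 new (s, x, c)
  "cscc" → prefix "cs" already present; 2 new (c, c)
  "ccssi" → prefix "ccssi" already present; 0 new (none)
Total nodes = 10 + 3 + 6 + 2 + 1 + 3 + 6 + 0 + 8 + 1 + 4 + 4 + 5 + 0 + 3 + 2 + 0 = 58

58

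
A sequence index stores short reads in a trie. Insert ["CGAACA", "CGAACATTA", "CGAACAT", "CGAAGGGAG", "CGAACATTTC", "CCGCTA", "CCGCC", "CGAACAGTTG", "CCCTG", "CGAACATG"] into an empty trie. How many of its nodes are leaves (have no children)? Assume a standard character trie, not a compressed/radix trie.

A leaf is a node with no children — equivalently, the end of a word that is not a proper prefix of any other stored word.
Those words: "CCCTG", "CCGCC", "CCGCTA", "CGAACAGTTG", "CGAACATG", "CGAACATTA", "CGAACATTTC", "CGAAGGGAG"
Leaf count: 8

8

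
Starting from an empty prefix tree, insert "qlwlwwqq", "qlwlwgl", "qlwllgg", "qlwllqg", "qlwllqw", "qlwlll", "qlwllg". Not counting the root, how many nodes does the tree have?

Count nodes per top-level branch (shared prefixes stored once):
  'q'-branch (qlwllg, qlwllgg, qlwlll, qlwllqg, qlwllqw, qlwlwgl, qlwlwwqq): 17 nodes
Sum: 17

17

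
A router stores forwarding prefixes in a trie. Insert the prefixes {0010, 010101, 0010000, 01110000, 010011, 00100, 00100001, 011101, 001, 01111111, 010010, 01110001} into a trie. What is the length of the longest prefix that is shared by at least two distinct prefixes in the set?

7

Equivalently: take the maximum, over all pairs, of their longest common prefix length.
"0010000" and "00100001" agree on "0010000" (7 characters) before diverging; nothing deeper is shared.
Longest shared-prefix length: 7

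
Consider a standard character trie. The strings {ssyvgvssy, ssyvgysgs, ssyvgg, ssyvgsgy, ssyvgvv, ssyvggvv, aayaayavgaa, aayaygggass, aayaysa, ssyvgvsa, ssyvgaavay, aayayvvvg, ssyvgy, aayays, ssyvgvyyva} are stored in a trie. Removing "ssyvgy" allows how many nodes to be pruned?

A node on "ssyvgy"'s path can go only if nothing else ends at it or branches off below it.
Every node on "ssyvgy" is still needed (e.g. by "ssyvgysgs"), so nothing is freed.
Nodes removed: 0

0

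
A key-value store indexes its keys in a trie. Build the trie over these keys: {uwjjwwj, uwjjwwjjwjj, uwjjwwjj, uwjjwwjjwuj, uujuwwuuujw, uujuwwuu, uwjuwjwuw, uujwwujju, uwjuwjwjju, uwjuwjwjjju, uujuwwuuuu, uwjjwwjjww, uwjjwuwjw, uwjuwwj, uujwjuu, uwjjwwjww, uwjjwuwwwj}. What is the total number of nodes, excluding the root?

56

Insert word by word; a character creates a node only if that edge doesn't already exist:
  "uwjjwwj" → 7 new (u, w, j, j, w, w, j)
  "uwjjwwjjwjj" → prefix "uwjjwwj" already present; 4 new (j, w, j, j)
  "uwjjwwjj" → prefix "uwjjwwjj" already present; 0 new (none)
  "uwjjwwjjwuj" → prefix "uwjjwwjjw" already present; 2 new (u, j)
  "uujuwwuuujw" → prefix "u" already present; 10 new (u, j, u, w, w, u, u, u, j, w)
  "uujuwwuu" → prefix "uujuwwuu" already present; 0 new (none)
  "uwjuwjwuw" → prefix "uwj" already present; 6 new (u, w, j, w, u, w)
  "uujwwujju" → prefix "uuj" already present; 6 new (w, w, u, j, j, u)
  "uwjuwjwjju" → prefix "uwjuwjw" already present; 3 new (j, j, u)
  "uwjuwjwjjju" → prefix "uwjuwjwjj" already present; 2 new (j, u)
  "uujuwwuuuu" → prefix "uujuwwuuu" already present; 1 new (u)
  "uwjjwwjjww" → prefix "uwjjwwjjw" already present; 1 new (w)
  "uwjjwuwjw" → prefix "uwjjw" already present; 4 new (u, w, j, w)
  "uwjuwwj" → prefix "uwjuw" already present; 2 new (w, j)
  "uujwjuu" → prefix "uujw" already present; 3 new (j, u, u)
  "uwjjwwjww" → prefix "uwjjwwj" already present; 2 new (w, w)
  "uwjjwuwwwj" → prefix "uwjjwuw" already present; 3 new (w, w, j)
Total nodes = 7 + 4 + 0 + 2 + 10 + 0 + 6 + 6 + 3 + 2 + 1 + 1 + 4 + 2 + 3 + 2 + 3 = 56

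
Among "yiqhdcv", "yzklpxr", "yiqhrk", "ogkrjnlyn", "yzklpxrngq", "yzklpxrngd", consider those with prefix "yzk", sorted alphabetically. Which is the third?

Words with prefix "yzk", in lexicographic order: "yzklpxr", "yzklpxrngd", "yzklpxrngq"
Position 3: yzklpxrngq

yzklpxrngq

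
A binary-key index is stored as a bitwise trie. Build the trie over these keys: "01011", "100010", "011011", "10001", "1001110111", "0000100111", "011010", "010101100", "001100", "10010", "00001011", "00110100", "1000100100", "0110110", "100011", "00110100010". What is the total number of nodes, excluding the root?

56

Trace insertions, counting only characters that open a new branch:
  "01011" → 5 new (0, 1, 0, 1, 1)
  "100010" → 6 new (1, 0, 0, 0, 1, 0)
  "011011" → prefix "01" already present; 4 new (1, 0, 1, 1)
  "10001" → prefix "10001" already present; 0 new (none)
  "1001110111" → prefix "100" already present; 7 new (1, 1, 1, 0, 1, 1, 1)
  "0000100111" → prefix "0" already present; 9 new (0, 0, 0, 1, 0, 0, 1, 1, 1)
  "011010" → prefix "01101" already present; 1 new (0)
  "010101100" → prefix "0101" already present; 5 new (0, 1, 1, 0, 0)
  "001100" → prefix "00" already present; 4 new (1, 1, 0, 0)
  "10010" → prefix "1001" already present; 1 new (0)
  "00001011" → prefix "000010" already present; 2 new (1, 1)
  "00110100" → prefix "00110" already present; 3 new (1, 0, 0)
  "1000100100" → prefix "100010" already present; 4 new (0, 1, 0, 0)
  "0110110" → prefix "011011" already present; 1 new (0)
  "100011" → prefix "10001" already present; 1 new (1)
  "00110100010" → prefix "00110100" already present; 3 new (0, 1, 0)
Total nodes = 5 + 6 + 4 + 0 + 7 + 9 + 1 + 5 + 4 + 1 + 2 + 3 + 4 + 1 + 1 + 3 = 56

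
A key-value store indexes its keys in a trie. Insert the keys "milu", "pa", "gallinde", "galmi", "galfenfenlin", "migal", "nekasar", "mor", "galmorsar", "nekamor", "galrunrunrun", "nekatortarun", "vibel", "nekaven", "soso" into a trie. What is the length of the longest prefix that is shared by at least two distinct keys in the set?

4

Look for the deepest trie node that still has at least two words in its subtree.
e.g. "galmi" and "galmorsar" share the prefix "galm" of length 4; no pair shares a longer one.
Longest shared-prefix length: 4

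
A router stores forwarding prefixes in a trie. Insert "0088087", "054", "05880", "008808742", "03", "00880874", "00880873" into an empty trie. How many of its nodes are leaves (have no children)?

5

A leaf is a node with no children — equivalently, the end of a word that is not a proper prefix of any other stored word.
Those words: "00880873", "008808742", "03", "054", "05880"
Leaf count: 5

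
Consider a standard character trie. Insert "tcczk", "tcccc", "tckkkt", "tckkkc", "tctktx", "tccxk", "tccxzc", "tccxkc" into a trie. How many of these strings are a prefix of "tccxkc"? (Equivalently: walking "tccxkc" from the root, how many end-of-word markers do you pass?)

2

Check each prefix of "tccxkc" against the stored set — each match is an end-marker on the path.
Prefixes of the query that are stored words: "tccxk", "tccxkc"
Count: 2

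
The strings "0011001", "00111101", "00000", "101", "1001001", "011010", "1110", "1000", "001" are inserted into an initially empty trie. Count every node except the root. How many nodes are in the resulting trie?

31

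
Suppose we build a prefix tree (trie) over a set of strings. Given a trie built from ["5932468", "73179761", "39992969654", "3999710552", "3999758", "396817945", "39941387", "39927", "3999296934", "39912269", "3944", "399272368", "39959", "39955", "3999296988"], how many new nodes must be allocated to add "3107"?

3

The longest prefix of "3107" already in the trie is "3" (length 1).
Each of the 3 remaining characters creates one node.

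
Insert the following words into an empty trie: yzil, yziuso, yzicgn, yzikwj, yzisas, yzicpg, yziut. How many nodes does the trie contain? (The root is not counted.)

19

Trie structure (* marks end of a word):
(root)
└─ y
   └─ z
      └─ i
         ├─ c
         │  ├─ g
         │  │  └─ n *
         │  └─ p
         │     └─ g *
         ├─ k
         │  └─ w
         │     └─ j *
         ├─ l *
         ├─ s
         │  └─ a
         │     └─ s *
         └─ u
            ├─ s
            │  └─ o *
            └─ t *
Counting every labelled node above: 19.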